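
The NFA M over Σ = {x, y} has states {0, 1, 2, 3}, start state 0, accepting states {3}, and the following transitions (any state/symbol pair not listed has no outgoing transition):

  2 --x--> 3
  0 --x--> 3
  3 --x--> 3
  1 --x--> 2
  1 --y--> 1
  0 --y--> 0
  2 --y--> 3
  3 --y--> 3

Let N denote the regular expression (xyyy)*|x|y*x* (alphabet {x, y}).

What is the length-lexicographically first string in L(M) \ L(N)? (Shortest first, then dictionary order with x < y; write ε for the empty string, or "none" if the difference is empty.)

xy

The string xy is accepted by M but not by N.
No shorter string lies in the difference, and xy is the lexicographically first length-2 string in L(M) \ L(N).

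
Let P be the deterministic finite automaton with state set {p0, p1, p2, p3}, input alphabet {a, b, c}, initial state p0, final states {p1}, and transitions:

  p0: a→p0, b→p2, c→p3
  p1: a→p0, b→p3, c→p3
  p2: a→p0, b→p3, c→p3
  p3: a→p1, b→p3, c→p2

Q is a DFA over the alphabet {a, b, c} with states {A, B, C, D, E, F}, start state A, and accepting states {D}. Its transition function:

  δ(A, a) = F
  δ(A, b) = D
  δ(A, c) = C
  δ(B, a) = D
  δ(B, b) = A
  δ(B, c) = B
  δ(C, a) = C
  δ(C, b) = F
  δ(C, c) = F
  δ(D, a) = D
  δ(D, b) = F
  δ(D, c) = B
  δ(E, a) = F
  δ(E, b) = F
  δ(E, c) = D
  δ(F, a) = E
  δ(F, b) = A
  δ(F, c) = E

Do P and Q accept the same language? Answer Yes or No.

The string ca is accepted by P but rejected by Q.
So L(P) ≠ L(Q).

No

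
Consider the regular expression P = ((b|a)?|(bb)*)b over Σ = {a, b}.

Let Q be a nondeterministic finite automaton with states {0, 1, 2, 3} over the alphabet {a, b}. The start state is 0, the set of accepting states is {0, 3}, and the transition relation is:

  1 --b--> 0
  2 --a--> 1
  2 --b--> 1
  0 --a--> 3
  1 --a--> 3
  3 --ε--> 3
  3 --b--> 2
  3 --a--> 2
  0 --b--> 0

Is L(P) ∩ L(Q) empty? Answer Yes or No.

No

The string b is accepted by both P and Q.
Hence L(P) ∩ L(Q) ≠ ∅.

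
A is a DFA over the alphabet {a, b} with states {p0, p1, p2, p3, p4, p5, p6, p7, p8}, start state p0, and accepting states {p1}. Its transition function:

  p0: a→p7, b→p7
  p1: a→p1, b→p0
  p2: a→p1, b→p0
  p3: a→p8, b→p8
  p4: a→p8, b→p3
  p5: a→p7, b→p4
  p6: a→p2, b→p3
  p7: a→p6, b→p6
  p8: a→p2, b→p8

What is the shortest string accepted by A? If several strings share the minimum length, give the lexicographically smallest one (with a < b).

A breadth-first search from p0 reaches an accepting state first via the path p0 → p7 → p6 → p2 → p1 on input aaaa.
No string of length < 4 is accepted (BFS exhausts all shorter strings without reaching an accepting state), and aaaa is the lexicographically least accepting string of length 4.

aaaa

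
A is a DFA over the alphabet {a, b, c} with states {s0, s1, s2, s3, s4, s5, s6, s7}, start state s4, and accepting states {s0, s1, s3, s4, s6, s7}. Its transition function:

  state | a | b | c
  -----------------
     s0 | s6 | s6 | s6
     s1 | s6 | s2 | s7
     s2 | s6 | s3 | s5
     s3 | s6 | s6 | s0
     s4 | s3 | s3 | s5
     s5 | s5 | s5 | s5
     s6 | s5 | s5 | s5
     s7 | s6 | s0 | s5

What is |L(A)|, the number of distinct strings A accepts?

15

The useful subgraph on states {s0, s3, s4, s6} is acyclic, so L(A) is finite; the longest accepting path visits 4 useful states, giving maximum string length 3.
Counting accepting paths from s4 by length: 1 of length 0, 2 of length 1, 6 of length 2, 6 of length 3. Total 15.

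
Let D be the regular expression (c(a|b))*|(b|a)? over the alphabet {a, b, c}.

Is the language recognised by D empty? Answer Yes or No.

No

The empty string ε matches the expression, so it belongs to L(D).
Since L(D) contains at least one string, it is not empty.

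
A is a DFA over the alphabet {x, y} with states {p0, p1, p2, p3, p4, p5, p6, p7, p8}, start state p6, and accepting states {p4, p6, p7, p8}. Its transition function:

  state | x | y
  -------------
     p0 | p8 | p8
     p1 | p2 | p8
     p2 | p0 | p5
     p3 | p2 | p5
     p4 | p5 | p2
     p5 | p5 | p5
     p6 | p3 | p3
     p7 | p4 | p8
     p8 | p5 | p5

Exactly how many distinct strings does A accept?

5

The useful subgraph on states {p0, p2, p3, p6, p8} is acyclic, so L(A) is finite; the longest accepting path visits 5 useful states, giving maximum string length 4.
Counting accepting paths from p6 by length: 1 of length 0, 4 of length 4. Total 5.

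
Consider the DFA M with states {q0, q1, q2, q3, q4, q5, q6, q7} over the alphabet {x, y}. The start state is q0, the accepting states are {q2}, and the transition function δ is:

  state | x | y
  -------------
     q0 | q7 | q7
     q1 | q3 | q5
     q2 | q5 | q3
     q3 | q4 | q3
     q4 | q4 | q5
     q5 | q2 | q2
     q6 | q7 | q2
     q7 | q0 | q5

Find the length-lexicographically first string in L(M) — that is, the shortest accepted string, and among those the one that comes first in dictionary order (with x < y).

xyx

A breadth-first search from q0 reaches an accepting state first via the path q0 → q7 → q5 → q2 on input xyx.
No string of length < 3 is accepted (BFS exhausts all shorter strings without reaching an accepting state), and xyx is the lexicographically least accepting string of length 3.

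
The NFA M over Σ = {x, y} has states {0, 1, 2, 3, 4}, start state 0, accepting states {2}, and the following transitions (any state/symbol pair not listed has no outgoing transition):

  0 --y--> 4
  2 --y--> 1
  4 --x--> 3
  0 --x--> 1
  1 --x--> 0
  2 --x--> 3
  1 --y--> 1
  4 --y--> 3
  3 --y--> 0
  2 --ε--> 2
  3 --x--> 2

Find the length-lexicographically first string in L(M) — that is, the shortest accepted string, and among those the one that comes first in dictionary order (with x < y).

A breadth-first search from 0 reaches an accepting state first via the path 0 → 4 → 3 → 2 on input yxx.
No string of length < 3 is accepted (BFS exhausts all shorter strings without reaching an accepting state), and yxx is the lexicographically least accepting string of length 3.

yxx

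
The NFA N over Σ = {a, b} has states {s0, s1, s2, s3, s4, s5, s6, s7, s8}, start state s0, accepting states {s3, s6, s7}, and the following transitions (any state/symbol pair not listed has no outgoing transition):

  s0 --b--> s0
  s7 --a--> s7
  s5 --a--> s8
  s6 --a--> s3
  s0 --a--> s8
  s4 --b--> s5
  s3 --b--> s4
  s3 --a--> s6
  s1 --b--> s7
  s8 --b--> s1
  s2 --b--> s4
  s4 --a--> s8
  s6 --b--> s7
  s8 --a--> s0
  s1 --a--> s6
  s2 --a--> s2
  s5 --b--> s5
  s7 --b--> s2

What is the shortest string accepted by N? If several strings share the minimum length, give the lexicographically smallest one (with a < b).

A breadth-first search from s0 reaches an accepting state first via the path s0 → s8 → s1 → s6 on input aba.
No string of length < 3 is accepted (BFS exhausts all shorter strings without reaching an accepting state), and aba is the lexicographically least accepting string of length 3.

aba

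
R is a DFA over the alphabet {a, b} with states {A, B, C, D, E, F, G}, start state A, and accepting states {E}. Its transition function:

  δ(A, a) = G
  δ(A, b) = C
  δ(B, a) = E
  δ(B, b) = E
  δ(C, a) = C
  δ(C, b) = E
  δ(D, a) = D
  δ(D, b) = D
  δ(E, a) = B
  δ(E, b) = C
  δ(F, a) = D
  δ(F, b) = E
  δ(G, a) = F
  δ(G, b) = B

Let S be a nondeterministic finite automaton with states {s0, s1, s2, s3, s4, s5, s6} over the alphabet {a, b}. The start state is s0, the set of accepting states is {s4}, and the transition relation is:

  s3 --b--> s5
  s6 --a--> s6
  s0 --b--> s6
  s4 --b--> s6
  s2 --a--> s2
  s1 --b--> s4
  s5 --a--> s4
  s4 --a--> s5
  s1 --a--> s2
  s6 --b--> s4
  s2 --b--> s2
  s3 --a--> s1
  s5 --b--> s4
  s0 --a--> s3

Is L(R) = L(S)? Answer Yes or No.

Exploring the product automaton R × S from the start pair (A, s0), following both machines on each input symbol, reaches 7 state pairs: (A, s0), (G, s3), (C, s6), (F, s1), (B, s5), (E, s4), (D, s2).
R accepts in {E} and S accepts in {s4}. In every reachable pair the two components are either both accepting — (E, s4) — or both non-accepting, so no string is accepted by exactly one of the machines: L(R) \ L(S) and L(S) \ L(R) are both empty.
Hence every string is accepted by R iff it is accepted by S, and the two languages coincide.

Yes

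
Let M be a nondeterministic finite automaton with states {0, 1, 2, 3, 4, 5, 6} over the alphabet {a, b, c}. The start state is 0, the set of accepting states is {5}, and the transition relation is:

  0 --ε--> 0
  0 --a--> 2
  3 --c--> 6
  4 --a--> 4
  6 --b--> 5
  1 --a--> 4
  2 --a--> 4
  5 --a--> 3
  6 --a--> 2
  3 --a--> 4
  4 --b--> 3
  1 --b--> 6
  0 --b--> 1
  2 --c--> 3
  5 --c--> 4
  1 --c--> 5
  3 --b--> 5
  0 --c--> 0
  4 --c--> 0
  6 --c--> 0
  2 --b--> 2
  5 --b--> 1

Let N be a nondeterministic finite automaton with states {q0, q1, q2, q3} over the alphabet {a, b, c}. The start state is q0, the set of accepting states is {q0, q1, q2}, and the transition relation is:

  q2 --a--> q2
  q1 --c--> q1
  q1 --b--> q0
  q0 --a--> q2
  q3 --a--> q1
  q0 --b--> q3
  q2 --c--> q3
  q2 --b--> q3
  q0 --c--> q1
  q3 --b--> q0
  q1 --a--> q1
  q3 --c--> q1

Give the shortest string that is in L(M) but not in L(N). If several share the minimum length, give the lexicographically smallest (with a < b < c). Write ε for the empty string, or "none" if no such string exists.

The string bbb is accepted by M but not by N.
No shorter string lies in the difference, and bbb is the lexicographically first length-3 string in L(M) \ L(N).

bbb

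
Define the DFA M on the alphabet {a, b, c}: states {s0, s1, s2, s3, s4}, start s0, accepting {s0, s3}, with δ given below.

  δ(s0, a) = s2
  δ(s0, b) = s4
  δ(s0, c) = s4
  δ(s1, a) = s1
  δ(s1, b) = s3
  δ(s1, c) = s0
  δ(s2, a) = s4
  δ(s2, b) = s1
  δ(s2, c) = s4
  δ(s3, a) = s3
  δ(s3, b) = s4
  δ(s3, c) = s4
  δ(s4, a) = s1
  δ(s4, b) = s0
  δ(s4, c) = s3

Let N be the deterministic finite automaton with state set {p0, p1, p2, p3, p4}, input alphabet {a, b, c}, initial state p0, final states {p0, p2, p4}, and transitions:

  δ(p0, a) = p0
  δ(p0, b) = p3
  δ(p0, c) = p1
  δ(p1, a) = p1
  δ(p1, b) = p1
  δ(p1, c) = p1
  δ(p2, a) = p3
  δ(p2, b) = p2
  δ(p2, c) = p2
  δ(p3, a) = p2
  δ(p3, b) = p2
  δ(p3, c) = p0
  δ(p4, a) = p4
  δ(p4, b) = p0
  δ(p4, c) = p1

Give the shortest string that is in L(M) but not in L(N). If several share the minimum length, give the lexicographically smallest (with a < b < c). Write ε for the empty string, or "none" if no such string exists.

The string cb is accepted by M but not by N.
No shorter string lies in the difference, and cb is the lexicographically first length-2 string in L(M) \ L(N).

cb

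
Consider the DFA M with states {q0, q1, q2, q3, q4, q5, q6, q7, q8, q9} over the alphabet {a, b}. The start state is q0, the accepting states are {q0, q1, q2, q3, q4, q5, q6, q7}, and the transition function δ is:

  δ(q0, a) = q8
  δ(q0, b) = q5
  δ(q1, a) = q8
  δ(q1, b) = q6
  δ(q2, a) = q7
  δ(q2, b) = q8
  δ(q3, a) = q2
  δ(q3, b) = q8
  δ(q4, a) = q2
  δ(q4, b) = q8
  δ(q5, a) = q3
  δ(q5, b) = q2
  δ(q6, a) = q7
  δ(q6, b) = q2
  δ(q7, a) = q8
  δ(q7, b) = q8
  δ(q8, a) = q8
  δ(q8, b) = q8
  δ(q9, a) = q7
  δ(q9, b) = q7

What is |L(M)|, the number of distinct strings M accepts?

7

The useful subgraph on states {q0, q2, q3, q5, q7} is acyclic, so L(M) is finite; the longest accepting path visits 5 useful states, giving maximum string length 4.
Counting accepting paths from q0 by length: 1 of length 0, 1 of length 1, 2 of length 2, 2 of length 3, 1 of length 4. Total 7.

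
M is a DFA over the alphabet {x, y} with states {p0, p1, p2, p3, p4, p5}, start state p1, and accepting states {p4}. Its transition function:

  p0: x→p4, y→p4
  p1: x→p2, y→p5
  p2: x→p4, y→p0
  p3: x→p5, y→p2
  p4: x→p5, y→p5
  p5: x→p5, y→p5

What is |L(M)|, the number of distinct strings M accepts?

The useful subgraph on states {p0, p1, p2, p4} is acyclic, so L(M) is finite; the longest accepting path visits 4 useful states, giving maximum string length 3.
Counting accepting paths from p1 by length: 1 of length 2, 2 of length 3. Total 3.

3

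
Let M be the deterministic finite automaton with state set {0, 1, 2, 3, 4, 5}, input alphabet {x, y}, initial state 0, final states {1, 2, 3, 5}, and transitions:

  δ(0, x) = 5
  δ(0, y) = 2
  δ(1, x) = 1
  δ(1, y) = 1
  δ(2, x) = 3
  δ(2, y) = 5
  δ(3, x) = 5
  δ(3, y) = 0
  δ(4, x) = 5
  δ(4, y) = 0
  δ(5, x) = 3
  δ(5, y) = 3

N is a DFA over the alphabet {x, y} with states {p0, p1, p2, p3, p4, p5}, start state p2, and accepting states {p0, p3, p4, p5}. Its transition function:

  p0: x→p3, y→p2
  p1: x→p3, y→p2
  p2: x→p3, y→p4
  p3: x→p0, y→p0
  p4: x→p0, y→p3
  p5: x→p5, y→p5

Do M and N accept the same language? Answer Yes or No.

Exploring the product automaton M × N from the start pair (0, p2), following both machines on each input symbol, reaches 4 state pairs: (0, p2), (5, p3), (2, p4), (3, p0).
M accepts in {1, 2, 3, 5} and N accepts in {p0, p3, p4, p5}. In every reachable pair the two components are either both accepting — (5, p3), (2, p4), (3, p0) — or both non-accepting, so no string is accepted by exactly one of the machines: L(M) \ L(N) and L(N) \ L(M) are both empty.
Hence every string is accepted by M iff it is accepted by N, and the two languages coincide.

Yes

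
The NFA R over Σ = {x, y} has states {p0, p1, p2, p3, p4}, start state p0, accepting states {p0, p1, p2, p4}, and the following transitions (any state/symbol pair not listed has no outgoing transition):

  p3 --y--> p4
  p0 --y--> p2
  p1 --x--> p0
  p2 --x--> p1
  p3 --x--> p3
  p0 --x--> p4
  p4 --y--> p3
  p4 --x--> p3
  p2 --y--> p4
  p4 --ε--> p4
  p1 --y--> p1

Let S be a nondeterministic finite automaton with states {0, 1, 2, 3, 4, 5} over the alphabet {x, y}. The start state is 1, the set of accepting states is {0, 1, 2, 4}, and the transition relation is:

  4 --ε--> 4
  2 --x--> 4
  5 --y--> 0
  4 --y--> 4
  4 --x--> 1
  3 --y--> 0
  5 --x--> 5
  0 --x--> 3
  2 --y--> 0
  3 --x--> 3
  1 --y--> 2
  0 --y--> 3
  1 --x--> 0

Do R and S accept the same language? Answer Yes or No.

Yes

Exploring the product automaton R × S from the start pair (p0, 1), following both machines on each input symbol, reaches 5 state pairs: (p0, 1), (p4, 0), (p2, 2), (p3, 3), (p1, 4).
R accepts in {p0, p1, p2, p4} and S accepts in {0, 1, 2, 4}. In every reachable pair the two components are either both accepting — (p0, 1), (p4, 0), (p2, 2), (p1, 4) — or both non-accepting, so no string is accepted by exactly one of the machines: L(R) \ L(S) and L(S) \ L(R) are both empty.
Hence every string is accepted by R iff it is accepted by S, and the two languages coincide.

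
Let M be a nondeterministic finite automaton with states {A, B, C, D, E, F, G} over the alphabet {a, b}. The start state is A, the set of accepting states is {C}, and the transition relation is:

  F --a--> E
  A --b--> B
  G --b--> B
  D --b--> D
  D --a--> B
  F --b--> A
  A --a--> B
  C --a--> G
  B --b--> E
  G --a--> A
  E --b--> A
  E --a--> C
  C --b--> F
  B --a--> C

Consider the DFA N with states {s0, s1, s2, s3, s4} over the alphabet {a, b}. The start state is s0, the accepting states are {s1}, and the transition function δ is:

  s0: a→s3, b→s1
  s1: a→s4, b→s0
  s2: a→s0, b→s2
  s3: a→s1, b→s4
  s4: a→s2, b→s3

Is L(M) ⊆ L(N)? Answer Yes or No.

The string ba is in L(M) but not in L(N).
So L(M) ⊄ L(N).

No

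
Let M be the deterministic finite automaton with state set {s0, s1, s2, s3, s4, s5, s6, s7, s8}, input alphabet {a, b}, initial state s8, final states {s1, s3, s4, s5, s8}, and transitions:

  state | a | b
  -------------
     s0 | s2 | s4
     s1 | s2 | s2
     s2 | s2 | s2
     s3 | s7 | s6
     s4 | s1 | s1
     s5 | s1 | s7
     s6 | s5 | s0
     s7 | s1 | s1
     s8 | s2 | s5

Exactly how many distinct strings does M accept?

5

The useful subgraph on states {s1, s5, s7, s8} is acyclic, so L(M) is finite; the longest accepting path visits 4 useful states, giving maximum string length 3.
Counting accepting paths from s8 by length: 1 of length 0, 1 of length 1, 1 of length 2, 2 of length 3. Total 5.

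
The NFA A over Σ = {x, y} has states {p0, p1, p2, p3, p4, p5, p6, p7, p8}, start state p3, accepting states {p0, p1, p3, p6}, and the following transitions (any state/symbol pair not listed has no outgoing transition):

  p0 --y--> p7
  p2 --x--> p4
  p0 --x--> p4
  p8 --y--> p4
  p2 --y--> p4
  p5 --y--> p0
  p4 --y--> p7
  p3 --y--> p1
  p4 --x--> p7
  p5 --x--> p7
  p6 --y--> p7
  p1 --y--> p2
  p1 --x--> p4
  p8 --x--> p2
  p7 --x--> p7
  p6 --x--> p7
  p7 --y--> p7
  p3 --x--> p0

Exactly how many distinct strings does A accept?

The useful subgraph on states {p0, p1, p3} is acyclic, so L(A) is finite; the longest accepting path visits 2 useful states, giving maximum string length 1.
Counting accepting paths from p3 by length: 1 of length 0, 2 of length 1. Total 3.

3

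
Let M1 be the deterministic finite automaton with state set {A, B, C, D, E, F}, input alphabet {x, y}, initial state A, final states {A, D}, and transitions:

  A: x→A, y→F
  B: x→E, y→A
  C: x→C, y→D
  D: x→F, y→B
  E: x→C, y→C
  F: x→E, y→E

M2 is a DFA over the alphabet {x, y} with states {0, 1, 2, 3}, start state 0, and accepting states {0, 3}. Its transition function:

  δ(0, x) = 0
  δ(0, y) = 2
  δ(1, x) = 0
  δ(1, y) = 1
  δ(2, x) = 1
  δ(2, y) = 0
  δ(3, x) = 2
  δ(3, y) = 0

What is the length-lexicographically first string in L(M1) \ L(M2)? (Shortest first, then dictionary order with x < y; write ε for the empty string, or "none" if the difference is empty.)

yxxy

The string yxxy is accepted by M1 but not by M2.
No shorter string lies in the difference, and yxxy is the lexicographically first length-4 string in L(M1) \ L(M2).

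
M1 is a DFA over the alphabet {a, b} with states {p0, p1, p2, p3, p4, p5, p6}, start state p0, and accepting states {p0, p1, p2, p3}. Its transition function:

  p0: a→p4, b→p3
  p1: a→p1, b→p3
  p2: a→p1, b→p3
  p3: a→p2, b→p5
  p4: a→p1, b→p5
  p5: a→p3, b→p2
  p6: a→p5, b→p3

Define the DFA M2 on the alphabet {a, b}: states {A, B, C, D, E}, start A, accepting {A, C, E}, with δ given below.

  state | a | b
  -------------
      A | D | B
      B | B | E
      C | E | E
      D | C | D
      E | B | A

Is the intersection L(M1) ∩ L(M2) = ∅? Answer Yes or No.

The empty string ε is accepted by both M1 and M2.
Hence L(M1) ∩ L(M2) ≠ ∅.

No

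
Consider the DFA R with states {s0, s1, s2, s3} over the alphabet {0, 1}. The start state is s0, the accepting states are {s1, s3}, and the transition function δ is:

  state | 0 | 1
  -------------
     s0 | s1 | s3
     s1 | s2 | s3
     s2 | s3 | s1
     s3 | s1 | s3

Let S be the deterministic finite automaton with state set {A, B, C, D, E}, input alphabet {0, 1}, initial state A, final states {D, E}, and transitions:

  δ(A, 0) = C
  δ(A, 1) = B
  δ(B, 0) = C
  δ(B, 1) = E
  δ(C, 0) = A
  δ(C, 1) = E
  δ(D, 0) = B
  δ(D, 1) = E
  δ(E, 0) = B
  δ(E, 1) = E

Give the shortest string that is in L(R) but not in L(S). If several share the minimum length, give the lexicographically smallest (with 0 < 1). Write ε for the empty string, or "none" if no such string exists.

0

The string 0 is accepted by R but not by S.
No shorter string lies in the difference, and 0 is the lexicographically first length-1 string in L(R) \ L(S).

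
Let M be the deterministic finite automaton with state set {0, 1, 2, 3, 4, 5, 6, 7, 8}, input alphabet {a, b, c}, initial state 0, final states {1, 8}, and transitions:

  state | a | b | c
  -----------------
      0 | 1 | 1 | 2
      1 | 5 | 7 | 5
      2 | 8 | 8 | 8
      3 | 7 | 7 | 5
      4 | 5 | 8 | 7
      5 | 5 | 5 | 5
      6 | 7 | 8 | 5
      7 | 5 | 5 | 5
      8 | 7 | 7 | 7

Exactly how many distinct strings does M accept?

The useful subgraph on states {0, 1, 2, 8} is acyclic, so L(M) is finite; the longest accepting path visits 3 useful states, giving maximum string length 2.
Counting accepting paths from 0 by length: 2 of length 1, 3 of length 2. Total 5.

5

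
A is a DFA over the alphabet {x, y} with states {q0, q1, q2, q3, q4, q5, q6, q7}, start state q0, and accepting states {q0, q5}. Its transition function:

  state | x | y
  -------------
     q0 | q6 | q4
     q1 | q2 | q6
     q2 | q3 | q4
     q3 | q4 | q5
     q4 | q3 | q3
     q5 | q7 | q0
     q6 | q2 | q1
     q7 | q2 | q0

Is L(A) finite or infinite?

infinite

State q4 is reachable from the start and can reach an accepting state, and it lies on the cycle q4 → q3 → q4.
Traversing that cycle any number of times yields accepted strings of unbounded length, so the language is infinite.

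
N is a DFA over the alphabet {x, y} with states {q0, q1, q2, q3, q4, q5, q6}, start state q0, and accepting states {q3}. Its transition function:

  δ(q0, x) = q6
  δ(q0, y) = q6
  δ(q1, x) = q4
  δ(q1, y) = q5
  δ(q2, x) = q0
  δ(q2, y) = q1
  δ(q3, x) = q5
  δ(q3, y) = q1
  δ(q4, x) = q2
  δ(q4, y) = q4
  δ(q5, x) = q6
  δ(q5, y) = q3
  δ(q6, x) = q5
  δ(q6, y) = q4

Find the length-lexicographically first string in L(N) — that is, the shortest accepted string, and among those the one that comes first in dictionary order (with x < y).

A breadth-first search from q0 reaches an accepting state first via the path q0 → q6 → q5 → q3 on input xxy.
No string of length < 3 is accepted (BFS exhausts all shorter strings without reaching an accepting state), and xxy is the lexicographically least accepting string of length 3.

xxy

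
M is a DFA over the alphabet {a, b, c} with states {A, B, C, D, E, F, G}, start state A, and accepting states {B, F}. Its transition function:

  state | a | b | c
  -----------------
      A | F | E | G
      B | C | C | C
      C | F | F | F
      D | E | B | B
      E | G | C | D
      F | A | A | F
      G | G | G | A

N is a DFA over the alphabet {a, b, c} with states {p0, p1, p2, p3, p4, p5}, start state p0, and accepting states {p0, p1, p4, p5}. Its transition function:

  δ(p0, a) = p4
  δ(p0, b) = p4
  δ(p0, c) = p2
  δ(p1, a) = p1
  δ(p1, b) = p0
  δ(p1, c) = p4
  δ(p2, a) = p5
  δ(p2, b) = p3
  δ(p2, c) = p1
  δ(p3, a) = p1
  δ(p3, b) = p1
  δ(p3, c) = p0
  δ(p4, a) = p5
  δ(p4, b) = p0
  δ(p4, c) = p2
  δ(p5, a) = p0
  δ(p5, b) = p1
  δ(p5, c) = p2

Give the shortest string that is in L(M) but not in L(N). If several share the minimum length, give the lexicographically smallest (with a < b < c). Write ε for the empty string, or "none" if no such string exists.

ac

The string ac is accepted by M but not by N.
No shorter string lies in the difference, and ac is the lexicographically first length-2 string in L(M) \ L(N).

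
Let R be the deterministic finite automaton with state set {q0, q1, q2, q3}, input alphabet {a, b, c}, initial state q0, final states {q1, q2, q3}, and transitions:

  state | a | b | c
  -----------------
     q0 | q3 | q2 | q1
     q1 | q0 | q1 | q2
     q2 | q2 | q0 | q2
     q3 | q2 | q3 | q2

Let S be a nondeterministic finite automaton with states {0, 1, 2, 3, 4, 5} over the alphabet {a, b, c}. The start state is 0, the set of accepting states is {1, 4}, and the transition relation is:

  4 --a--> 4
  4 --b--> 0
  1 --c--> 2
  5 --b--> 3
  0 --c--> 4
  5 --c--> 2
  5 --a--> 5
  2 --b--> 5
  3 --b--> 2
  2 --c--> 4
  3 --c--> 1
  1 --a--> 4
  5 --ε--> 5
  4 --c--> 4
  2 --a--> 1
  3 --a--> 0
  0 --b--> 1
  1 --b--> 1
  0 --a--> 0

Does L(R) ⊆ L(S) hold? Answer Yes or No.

The string a is in L(R) but not in L(S).
So L(R) ⊄ L(S).

No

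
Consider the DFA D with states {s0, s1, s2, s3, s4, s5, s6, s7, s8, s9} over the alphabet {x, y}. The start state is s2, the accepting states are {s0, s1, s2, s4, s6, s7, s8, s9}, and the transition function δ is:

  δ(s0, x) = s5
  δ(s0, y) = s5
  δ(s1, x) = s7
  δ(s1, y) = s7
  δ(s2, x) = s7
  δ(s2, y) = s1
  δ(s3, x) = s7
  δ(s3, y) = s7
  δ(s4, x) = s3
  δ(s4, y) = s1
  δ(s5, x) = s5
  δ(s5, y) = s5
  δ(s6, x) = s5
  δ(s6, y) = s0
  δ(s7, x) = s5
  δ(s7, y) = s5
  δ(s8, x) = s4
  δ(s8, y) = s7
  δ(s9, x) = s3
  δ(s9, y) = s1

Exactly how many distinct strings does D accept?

5

The useful subgraph on states {s1, s2, s7} is acyclic, so L(D) is finite; the longest accepting path visits 3 useful states, giving maximum string length 2.
Counting accepting paths from s2 by length: 1 of length 0, 2 of length 1, 2 of length 2. Total 5.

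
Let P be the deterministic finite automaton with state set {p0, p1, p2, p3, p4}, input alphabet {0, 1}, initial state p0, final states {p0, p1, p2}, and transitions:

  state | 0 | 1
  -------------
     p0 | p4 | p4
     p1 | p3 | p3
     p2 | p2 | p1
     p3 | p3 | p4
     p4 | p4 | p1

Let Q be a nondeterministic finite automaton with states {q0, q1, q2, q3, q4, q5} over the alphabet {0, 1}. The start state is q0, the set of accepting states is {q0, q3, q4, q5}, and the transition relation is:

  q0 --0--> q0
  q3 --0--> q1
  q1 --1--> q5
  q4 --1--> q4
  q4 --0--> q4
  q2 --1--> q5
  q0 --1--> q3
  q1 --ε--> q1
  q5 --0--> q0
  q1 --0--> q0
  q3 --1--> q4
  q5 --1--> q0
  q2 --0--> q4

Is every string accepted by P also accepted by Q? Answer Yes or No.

Exploring the product automaton P × Q from the start pair (p0, q0), following both machines on each input symbol, reaches 14 state pairs: (p0, q0), (p4, q0), (p4, q3), (p1, q3), (p4, q1), (p1, q4), (p3, q1), (p3, q4), (p1, q5), (p3, q0), (p4, q5), (p4, q4), (p1, q0), (p3, q3).
P accepts in {p0, p1, p2} and Q accepts in {q0, q3, q4, q5}. The reachable pairs whose P-component is accepting are (p0, q0), (p1, q3), (p1, q4), (p1, q5), (p1, q0); in each of them the Q-component is accepting too, so the product for L(P) \ L(Q) (P-component accepting, Q-component rejecting) has no reachable accepting pair and the difference is empty.
Hence every string in L(P) is also in L(Q).

Yes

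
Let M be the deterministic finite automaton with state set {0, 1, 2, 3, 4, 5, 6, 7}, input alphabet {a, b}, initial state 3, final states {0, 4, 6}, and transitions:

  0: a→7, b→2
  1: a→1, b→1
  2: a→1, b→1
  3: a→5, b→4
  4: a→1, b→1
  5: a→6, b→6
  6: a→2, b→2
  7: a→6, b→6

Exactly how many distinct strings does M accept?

The useful subgraph on states {3, 4, 5, 6} is acyclic, so L(M) is finite; the longest accepting path visits 3 useful states, giving maximum string length 2.
Counting accepting paths from 3 by length: 1 of length 1, 2 of length 2. Total 3.

3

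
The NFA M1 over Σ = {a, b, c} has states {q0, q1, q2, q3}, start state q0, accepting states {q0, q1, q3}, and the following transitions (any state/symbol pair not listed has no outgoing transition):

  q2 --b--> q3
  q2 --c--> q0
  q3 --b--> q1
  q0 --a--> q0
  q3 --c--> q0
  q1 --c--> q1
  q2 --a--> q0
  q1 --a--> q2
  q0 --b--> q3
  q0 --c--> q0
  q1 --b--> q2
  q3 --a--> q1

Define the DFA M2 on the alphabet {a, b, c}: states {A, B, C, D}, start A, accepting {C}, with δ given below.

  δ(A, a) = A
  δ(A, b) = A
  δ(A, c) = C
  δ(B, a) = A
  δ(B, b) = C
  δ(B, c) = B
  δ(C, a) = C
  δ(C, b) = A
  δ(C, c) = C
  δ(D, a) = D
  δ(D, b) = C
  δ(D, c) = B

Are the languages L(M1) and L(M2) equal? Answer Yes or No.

No

The empty string ε is accepted by M1 but rejected by M2.
So L(M1) ≠ L(M2).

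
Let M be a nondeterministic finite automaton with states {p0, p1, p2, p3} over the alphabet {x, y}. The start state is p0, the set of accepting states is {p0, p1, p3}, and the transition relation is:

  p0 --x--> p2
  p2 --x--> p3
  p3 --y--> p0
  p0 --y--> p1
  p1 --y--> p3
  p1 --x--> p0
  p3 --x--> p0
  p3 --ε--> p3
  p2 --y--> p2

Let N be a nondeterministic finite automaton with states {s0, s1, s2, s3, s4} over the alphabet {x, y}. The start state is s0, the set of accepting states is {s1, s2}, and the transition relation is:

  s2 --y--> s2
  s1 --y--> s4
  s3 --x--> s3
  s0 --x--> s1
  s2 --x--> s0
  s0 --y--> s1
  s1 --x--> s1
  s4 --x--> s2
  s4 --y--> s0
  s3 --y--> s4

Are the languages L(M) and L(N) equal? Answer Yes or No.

No

The empty string ε is accepted by M but rejected by N.
So L(M) ≠ L(N).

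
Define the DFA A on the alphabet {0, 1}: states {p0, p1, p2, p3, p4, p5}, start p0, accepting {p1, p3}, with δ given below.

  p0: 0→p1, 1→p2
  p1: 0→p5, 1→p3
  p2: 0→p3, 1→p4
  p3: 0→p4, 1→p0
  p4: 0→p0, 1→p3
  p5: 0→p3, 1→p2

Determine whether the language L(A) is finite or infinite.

State p0 is reachable from the start and can reach an accepting state, and it lies on the cycle p0 → p1 → p3 → p0.
Traversing that cycle any number of times yields accepted strings of unbounded length, so the language is infinite.

infinite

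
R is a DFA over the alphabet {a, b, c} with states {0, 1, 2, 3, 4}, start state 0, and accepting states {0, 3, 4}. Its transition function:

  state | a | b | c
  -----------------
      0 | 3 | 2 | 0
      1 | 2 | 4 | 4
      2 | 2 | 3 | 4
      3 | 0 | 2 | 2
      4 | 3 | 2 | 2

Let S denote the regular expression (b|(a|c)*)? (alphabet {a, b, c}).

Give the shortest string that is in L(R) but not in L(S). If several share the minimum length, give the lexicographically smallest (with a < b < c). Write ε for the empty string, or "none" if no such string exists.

The string bb is accepted by R but not by S.
No shorter string lies in the difference, and bb is the lexicographically first length-2 string in L(R) \ L(S).

bb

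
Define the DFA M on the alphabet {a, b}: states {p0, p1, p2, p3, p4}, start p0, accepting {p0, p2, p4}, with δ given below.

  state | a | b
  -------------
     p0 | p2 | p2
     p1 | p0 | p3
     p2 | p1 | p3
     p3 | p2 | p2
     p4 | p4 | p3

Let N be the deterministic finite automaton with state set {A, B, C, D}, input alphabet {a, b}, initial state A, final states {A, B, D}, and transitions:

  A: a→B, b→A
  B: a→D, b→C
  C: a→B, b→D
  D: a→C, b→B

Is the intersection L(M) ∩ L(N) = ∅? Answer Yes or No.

No

The empty string ε is accepted by both M and N.
Hence L(M) ∩ L(N) ≠ ∅.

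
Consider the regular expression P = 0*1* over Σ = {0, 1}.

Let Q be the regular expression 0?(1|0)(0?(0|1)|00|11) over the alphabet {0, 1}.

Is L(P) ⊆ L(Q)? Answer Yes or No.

The empty string ε is in L(P) but not in L(Q).
So L(P) ⊄ L(Q).

No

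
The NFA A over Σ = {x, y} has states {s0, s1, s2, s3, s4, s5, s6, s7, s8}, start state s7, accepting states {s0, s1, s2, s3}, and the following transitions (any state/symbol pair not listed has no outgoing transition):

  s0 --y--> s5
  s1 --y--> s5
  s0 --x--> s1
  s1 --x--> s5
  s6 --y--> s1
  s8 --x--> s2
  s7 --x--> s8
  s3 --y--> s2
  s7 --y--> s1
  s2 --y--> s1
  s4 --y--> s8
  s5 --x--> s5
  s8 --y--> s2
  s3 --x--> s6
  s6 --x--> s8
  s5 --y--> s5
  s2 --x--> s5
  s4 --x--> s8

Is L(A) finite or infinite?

The useful states (reachable from s7 and able to reach an accepting state) are {s1, s2, s7, s8}.
Restricted to these states the transition graph has no cycle, so every accepting path has bounded length and L is finite.

finite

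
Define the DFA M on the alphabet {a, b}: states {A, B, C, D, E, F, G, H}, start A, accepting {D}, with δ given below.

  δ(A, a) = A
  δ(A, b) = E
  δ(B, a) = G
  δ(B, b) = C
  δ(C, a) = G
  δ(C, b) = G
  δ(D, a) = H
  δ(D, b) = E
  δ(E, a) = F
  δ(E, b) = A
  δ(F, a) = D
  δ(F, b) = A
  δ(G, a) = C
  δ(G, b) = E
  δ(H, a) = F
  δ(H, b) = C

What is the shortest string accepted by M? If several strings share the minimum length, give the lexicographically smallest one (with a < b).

baa

A breadth-first search from A reaches an accepting state first via the path A → E → F → D on input baa.
No string of length < 3 is accepted (BFS exhausts all shorter strings without reaching an accepting state), and baa is the lexicographically least accepting string of length 3.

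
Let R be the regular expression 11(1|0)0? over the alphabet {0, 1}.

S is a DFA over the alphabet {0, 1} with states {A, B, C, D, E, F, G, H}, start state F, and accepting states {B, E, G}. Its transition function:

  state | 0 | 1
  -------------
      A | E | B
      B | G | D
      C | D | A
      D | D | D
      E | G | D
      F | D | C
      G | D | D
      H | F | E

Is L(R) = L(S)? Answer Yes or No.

Converting the expression R to a DFA (subset construction, then merging equivalent states) gives the minimal DFA with states {r0, r1, r2, r3, r4, r5}, start state r0, accepting states {r4, r5} and transitions r0: 0→r1, 1→r2; r1: 0→r1, 1→r1; r2: 0→r1, 1→r3; r3: 0→r4, 1→r4; r4: 0→r5, 1→r1; r5: 0→r1, 1→r1.
Exploring the product automaton R × S from the start pair (r0, F), following both machines on each input symbol, reaches 7 state pairs: (r0, F), (r1, D), (r2, C), (r3, A), (r4, E), (r4, B), (r5, G).
R accepts in {r4, r5} and S accepts in {B, E, G}. In every reachable pair the two components are either both accepting — (r4, E), (r4, B), (r5, G) — or both non-accepting, so no string is accepted by exactly one of the machines: L(R) \ L(S) and L(S) \ L(R) are both empty.
Hence every string is accepted by R iff it is accepted by S, and the two languages coincide.

Yes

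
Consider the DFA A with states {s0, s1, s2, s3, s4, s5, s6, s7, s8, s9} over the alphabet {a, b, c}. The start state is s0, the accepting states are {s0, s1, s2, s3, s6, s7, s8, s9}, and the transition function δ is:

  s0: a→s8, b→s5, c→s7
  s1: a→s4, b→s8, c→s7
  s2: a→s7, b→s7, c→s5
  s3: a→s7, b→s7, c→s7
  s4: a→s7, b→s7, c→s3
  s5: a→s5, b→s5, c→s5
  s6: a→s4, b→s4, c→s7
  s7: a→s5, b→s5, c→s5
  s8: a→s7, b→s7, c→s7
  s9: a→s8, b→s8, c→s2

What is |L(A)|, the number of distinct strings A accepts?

The useful subgraph on states {s0, s7, s8} is acyclic, so L(A) is finite; the longest accepting path visits 3 useful states, giving maximum string length 2.
Counting accepting paths from s0 by length: 1 of length 0, 2 of length 1, 3 of length 2. Total 6.

6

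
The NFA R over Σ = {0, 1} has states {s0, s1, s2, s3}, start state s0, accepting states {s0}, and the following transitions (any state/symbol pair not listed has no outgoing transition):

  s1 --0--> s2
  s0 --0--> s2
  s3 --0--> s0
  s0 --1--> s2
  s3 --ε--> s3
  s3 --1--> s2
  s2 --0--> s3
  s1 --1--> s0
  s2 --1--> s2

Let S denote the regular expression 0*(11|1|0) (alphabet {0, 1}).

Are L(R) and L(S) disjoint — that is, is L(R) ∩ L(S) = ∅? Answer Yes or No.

No

The string 000 is accepted by both R and S.
Hence L(R) ∩ L(S) ≠ ∅.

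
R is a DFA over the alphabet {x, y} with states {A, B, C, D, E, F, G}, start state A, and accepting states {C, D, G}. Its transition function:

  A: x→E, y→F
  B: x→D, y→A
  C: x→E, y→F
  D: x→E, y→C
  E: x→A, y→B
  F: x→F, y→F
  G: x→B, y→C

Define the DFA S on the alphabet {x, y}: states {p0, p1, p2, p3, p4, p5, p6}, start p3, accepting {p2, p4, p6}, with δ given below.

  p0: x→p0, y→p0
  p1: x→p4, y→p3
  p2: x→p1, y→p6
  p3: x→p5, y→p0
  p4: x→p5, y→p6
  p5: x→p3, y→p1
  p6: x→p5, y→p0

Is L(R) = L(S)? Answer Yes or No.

Exploring the product automaton R × S from the start pair (A, p3), following both machines on each input symbol, reaches 6 state pairs: (A, p3), (E, p5), (F, p0), (B, p1), (D, p4), (C, p6).
R accepts in {C, D, G} and S accepts in {p2, p4, p6}. In every reachable pair the two components are either both accepting — (D, p4), (C, p6) — or both non-accepting, so no string is accepted by exactly one of the machines: L(R) \ L(S) and L(S) \ L(R) are both empty.
Hence every string is accepted by R iff it is accepted by S, and the two languages coincide.

Yes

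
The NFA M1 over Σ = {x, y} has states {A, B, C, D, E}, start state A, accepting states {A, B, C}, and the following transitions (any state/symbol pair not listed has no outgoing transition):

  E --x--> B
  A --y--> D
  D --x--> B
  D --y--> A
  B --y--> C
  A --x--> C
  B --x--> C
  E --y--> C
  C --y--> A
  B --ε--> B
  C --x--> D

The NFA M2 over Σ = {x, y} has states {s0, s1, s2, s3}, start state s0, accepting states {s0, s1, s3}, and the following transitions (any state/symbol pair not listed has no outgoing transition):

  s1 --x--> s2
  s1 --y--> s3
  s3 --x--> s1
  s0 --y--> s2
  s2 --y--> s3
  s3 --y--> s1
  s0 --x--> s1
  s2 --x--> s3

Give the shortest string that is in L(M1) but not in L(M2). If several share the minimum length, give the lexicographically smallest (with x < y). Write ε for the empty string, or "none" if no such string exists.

xyyx

The string xyyx is accepted by M1 but not by M2.
No shorter string lies in the difference, and xyyx is the lexicographically first length-4 string in L(M1) \ L(M2).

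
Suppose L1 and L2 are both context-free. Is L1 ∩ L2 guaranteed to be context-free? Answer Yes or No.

No

{aⁿbⁿcᵐ : m,n≥0} and {aᵐbⁿcⁿ : m,n≥0} are both context-free, but their intersection {aⁿbⁿcⁿ : n≥0} is not (pumping lemma).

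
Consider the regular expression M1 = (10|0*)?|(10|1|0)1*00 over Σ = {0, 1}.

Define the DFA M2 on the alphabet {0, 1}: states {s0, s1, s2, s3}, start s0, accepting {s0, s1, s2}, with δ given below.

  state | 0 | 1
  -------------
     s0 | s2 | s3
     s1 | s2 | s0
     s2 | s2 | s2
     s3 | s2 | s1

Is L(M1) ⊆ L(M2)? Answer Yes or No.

Converting the expression M1 to a DFA (subset construction, then merging equivalent states) gives the minimal DFA with states {r0, r1, r2, r3, r4, r5, r6, r7, r8, r9}, start state r0, accepting states {r0, r1, r3, r5, r8, r9} and transitions r0: 0→r1, 1→r2; r1: 0→r3, 1→r4; r2: 0→r5, 1→r4; r3: 0→r3, 1→r6; r4: 0→r7, 1→r4; r5: 0→r8, 1→r4; r6: 0→r6, 1→r6; r7: 0→r9, 1→r6; r8: 0→r9, 1→r6; r9: 0→r6, 1→r6.
Exploring the product automaton M1 × M2 from the start pair (r0, s0), following both machines on each input symbol, reaches 13 state pairs: (r0, s0), (r1, s2), (r2, s3), (r3, s2), (r4, s2), (r5, s2), (r4, s1), (r6, s2), (r7, s2), (r8, s2), (r4, s0), (r9, s2), (r4, s3).
M1 accepts in {r0, r1, r3, r5, r8, r9} and M2 accepts in {s0, s1, s2}. The reachable pairs whose M1-component is accepting are (r0, s0), (r1, s2), (r3, s2), (r5, s2), (r8, s2), (r9, s2); in each of them the M2-component is accepting too, so the product for L(M1) \ L(M2) (M1-component accepting, M2-component rejecting) has no reachable accepting pair and the difference is empty.
Hence every string in L(M1) is also in L(M2).

Yes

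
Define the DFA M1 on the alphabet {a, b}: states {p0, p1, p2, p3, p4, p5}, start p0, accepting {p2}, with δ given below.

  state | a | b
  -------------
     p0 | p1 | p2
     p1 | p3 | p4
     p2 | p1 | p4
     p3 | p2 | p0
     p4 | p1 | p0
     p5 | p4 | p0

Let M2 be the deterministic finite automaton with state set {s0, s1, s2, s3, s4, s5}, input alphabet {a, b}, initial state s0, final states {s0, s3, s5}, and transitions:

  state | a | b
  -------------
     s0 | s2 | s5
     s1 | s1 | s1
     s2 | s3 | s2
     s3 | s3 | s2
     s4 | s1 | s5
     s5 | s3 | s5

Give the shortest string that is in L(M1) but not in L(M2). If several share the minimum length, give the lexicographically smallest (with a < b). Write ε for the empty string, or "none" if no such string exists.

aabb

The string aabb is accepted by M1 but not by M2.
No shorter string lies in the difference, and aabb is the lexicographically first length-4 string in L(M1) \ L(M2).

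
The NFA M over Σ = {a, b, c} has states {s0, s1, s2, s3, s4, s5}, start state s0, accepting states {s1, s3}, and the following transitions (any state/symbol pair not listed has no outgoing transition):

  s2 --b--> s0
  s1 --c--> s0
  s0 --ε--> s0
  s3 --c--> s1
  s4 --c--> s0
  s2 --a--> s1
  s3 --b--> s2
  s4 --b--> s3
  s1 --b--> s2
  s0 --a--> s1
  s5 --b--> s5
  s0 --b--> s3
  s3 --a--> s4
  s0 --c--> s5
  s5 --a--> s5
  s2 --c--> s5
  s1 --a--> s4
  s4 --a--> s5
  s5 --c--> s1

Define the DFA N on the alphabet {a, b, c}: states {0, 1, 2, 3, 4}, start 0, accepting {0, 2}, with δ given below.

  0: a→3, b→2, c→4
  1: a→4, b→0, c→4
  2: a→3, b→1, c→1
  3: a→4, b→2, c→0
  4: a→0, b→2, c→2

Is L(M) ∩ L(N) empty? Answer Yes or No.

The string b is accepted by both M and N.
Hence L(M) ∩ L(N) ≠ ∅.

No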